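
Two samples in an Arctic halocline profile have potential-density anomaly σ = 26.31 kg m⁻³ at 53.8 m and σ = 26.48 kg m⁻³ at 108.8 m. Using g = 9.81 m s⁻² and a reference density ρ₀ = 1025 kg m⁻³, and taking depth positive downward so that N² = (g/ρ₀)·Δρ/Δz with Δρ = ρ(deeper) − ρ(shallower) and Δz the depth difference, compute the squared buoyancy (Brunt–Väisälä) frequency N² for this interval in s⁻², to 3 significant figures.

2.96 × 10⁻⁵ s⁻²

Δρ = 1026.48 − 1026.31 = 0.17 kg m⁻³ over Δz = 108.8 − 53.8 = 55 m.
N² = (9.81/1025) × (0.17/55) = 2.9582 × 10⁻⁵ s⁻² ≈ 2.96 × 10⁻⁵ s⁻².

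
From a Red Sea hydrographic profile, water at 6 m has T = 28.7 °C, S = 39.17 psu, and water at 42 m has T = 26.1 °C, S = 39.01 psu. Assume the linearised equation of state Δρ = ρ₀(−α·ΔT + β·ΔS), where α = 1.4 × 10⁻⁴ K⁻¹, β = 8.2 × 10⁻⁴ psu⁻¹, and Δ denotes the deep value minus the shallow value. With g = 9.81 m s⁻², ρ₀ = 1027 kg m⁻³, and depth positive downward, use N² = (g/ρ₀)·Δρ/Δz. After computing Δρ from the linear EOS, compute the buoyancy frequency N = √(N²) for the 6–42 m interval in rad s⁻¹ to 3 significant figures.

ΔT = -2.6 K, ΔS = -0.16 psu (deep − shallow).
Δρ/ρ₀ = −αΔT + βΔS = 3.64 × 10⁻⁴ − 1.312 × 10⁻⁴ = 2.328 × 10⁻⁴, so Δρ ≈ 0.2391 kg m⁻³.
N² = (g/ρ₀)·Δρ/Δz = g·(Δρ/ρ₀)/Δz = 9.81 × 2.328 × 10⁻⁴ / 36 = 6.3438 × 10⁻⁵ s⁻².
N = √(6.3438 × 10⁻⁵) = 7.9648 × 10⁻³ rad s⁻¹ ≈ 7.96 × 10⁻³ rad s⁻¹.

7.96 × 10⁻³ rad s⁻¹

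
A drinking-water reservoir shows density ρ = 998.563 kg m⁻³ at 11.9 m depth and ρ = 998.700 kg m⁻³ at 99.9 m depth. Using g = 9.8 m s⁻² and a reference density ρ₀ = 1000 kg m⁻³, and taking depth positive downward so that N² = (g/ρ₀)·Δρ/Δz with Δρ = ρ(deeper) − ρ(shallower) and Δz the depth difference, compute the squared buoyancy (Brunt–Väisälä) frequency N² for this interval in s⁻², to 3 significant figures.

1.53 × 10⁻⁵ s⁻²

Δρ = 998.700 − 998.563 = 0.137 kg m⁻³ over Δz = 99.9 − 11.9 = 88 m.
N² = (9.8/1000) × (0.137/88) = 1.5257 × 10⁻⁵ s⁻² ≈ 1.53 × 10⁻⁵ s⁻².
N² > 0, so the interval is statically stable.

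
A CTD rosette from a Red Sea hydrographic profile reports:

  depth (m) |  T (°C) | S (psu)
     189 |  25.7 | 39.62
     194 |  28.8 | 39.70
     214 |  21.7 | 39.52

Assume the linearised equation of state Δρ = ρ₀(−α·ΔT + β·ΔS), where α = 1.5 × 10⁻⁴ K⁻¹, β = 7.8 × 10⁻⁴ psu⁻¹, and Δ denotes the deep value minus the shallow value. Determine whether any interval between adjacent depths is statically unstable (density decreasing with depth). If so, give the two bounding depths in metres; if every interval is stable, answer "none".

189–194 m

Evaluate Δρ/ρ₀ = −αΔT + βΔS across each adjacent pair:
  189–194 m: −αΔT+βΔS = −(1.5 × 10⁻⁴)(+3.1)+(7.8 × 10⁻⁴)(+0.08) = -4.0 × 10⁻⁴ → UNSTABLE
  194–214 m: −αΔT+βΔS = −(1.5 × 10⁻⁴)(-7.1)+(7.8 × 10⁻⁴)(-0.18) = 9.2 × 10⁻⁴ → stable
The 189–194 m interval has Δρ < 0: lighter water underlies denser water.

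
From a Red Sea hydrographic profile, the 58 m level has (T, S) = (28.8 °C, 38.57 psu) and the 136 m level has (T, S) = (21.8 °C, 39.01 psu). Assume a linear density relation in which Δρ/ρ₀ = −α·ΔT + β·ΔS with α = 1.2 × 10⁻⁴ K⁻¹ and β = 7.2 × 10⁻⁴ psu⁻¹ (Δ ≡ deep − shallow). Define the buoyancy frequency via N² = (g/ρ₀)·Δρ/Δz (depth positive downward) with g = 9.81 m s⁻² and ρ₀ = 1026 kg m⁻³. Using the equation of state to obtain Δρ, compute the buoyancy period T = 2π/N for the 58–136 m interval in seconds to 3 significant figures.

ΔT = -7.0 K, ΔS = +0.44 psu (deep − shallow).
Δρ/ρ₀ = −αΔT + βΔS = 8.40 × 10⁻⁴ + 3.168 × 10⁻⁴ = 1.1568 × 10⁻³, so Δρ ≈ 1.187 kg m⁻³.
N² = (g/ρ₀)·Δρ/Δz = g·(Δρ/ρ₀)/Δz = 9.81 × 1.1568 × 10⁻³ / 78 = 1.4549 × 10⁻⁴ s⁻².
N = √(1.4549 × 10⁻⁴) = 0.012062 rad s⁻¹ → T = 2π/N = 520.91 s ≈ 521 s.

521 s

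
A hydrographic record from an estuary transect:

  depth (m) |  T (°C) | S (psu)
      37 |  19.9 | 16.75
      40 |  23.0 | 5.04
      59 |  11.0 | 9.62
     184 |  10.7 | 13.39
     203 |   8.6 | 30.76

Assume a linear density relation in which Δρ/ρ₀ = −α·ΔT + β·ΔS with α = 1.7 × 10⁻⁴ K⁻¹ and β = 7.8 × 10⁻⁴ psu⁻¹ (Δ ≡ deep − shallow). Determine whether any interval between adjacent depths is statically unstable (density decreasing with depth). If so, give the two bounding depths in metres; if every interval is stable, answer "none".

37–40 m

Evaluate Δρ/ρ₀ = −αΔT + βΔS across each adjacent pair:
  37–40 m: −αΔT+βΔS = −(1.7 × 10⁻⁴)(+3.1)+(7.8 × 10⁻⁴)(-11.71) = -9.7 × 10⁻³ → UNSTABLE
  40–59 m: −αΔT+βΔS = −(1.7 × 10⁻⁴)(-12.0)+(7.8 × 10⁻⁴)(+4.58) = 5.6 × 10⁻³ → stable
  59–184 m: −αΔT+βΔS = −(1.7 × 10⁻⁴)(-0.3)+(7.8 × 10⁻⁴)(+3.77) = 3.0 × 10⁻³ → stable
  184–203 m: −αΔT+βΔS = −(1.7 × 10⁻⁴)(-2.1)+(7.8 × 10⁻⁴)(+17.37) = 0.014 → stable
The 37–40 m interval has Δρ < 0: lighter water underlies denser water.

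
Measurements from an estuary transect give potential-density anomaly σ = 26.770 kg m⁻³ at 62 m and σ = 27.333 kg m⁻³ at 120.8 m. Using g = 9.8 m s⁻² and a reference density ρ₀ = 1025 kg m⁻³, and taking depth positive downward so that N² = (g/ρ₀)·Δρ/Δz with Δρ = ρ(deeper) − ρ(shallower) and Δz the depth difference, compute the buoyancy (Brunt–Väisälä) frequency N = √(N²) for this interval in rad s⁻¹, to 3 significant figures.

9.57 × 10⁻³ rad s⁻¹

Δρ = 1027.333 − 1026.770 = 0.563 kg m⁻³ over Δz = 120.8 − 62 = 58.8 m.
N² = (9.8/1025) × (0.563/58.8) = 9.1545 × 10⁻⁵ s⁻².
N = √(9.1545 × 10⁻⁵) = 9.5679 × 10⁻³ rad s⁻¹ ≈ 9.57 × 10⁻³ rad s⁻¹.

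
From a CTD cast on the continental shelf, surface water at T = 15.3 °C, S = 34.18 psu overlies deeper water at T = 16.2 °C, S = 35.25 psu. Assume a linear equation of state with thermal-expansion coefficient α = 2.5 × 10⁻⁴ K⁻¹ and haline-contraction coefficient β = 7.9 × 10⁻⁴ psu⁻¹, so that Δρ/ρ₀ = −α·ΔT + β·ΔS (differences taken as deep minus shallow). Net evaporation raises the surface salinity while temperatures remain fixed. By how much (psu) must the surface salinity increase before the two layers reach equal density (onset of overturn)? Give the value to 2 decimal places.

0.79 psu

Neutral buoyancy requires −α(T_deep − T_surf) + β(S_deep − S_surf′) = 0.
S_surf′ = S_deep − (α/β)·ΔT = 35.25 − (2.5 × 10⁻⁴/7.9 × 10⁻⁴)·(+0.9) = 34.9652 psu.
Increase required: 34.9652 − 34.18 = 0.7852 psu.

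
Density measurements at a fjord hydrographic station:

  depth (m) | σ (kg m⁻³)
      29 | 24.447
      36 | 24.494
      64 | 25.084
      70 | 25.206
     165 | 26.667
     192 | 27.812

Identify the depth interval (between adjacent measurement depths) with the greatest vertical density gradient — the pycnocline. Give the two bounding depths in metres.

165–192 m

Compute the density gradient over each adjacent pair:
  29–36 m: Δρ/Δz = 0.047/7 = 6.7 × 10⁻³ kg m⁻⁴
  36–64 m: Δρ/Δz = 0.590/28 = 0.021 kg m⁻⁴
  64–70 m: Δρ/Δz = 0.122/6 = 0.020 kg m⁻⁴
  70–165 m: Δρ/Δz = 1.461/95 = 0.015 kg m⁻⁴
  165–192 m: Δρ/Δz = 1.145/27 = 0.042 kg m⁻⁴
The largest gradient is in the 165–192 m interval — the pycnocline.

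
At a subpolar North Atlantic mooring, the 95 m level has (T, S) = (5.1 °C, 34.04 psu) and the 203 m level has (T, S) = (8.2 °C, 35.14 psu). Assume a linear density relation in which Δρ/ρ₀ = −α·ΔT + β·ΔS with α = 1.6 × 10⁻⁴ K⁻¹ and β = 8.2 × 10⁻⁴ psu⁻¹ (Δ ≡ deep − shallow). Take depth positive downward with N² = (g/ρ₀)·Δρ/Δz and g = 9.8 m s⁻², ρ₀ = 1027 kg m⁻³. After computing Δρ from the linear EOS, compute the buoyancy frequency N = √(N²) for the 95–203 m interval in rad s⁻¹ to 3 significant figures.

6.07 × 10⁻³ rad s⁻¹

ΔT = +3.1 K, ΔS = +1.10 psu (deep − shallow).
Δρ/ρ₀ = −αΔT + βΔS = -4.96 × 10⁻⁴ + 9.02 × 10⁻⁴ = 4.06 × 10⁻⁴, so Δρ ≈ 0.4170 kg m⁻³.
N² = (g/ρ₀)·Δρ/Δz = g·(Δρ/ρ₀)/Δz = 9.8 × 4.06 × 10⁻⁴ / 108 = 3.6841 × 10⁻⁵ s⁻².
N = √(3.6841 × 10⁻⁵) = 6.0697 × 10⁻³ rad s⁻¹ ≈ 6.07 × 10⁻³ rad s⁻¹.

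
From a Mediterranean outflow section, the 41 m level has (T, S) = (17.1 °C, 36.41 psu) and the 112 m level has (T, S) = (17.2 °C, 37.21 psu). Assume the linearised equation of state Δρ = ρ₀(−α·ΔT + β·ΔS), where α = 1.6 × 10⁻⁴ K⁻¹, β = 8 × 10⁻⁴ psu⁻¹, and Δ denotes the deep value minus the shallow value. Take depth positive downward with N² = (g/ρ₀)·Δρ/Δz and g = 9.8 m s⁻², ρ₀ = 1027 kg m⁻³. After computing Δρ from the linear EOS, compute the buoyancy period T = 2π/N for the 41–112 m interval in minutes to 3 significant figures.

11.3 min

ΔT = +0.1 K, ΔS = +0.80 psu (deep − shallow).
Δρ/ρ₀ = −αΔT + βΔS = -1.60 × 10⁻⁵ + 6.40 × 10⁻⁴ = 6.24 × 10⁻⁴, so Δρ ≈ 0.6408 kg m⁻³.
N² = (g/ρ₀)·Δρ/Δz = g·(Δρ/ρ₀)/Δz = 9.8 × 6.24 × 10⁻⁴ / 71 = 8.6130 × 10⁻⁵ s⁻².
N = √(8.6130 × 10⁻⁵) = 9.2806 × 10⁻³ rad s⁻¹ → T = 2π/N = 677.02 s = 11.284 min ≈ 11.3 min.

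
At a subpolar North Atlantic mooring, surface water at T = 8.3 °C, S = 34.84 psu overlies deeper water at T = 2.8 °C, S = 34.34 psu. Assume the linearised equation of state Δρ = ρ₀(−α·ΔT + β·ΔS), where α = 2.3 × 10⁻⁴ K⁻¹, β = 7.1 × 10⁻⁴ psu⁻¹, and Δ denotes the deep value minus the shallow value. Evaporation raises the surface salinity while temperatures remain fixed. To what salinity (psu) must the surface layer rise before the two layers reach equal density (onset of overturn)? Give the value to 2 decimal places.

36.12 psu

Neutral buoyancy requires −α(T_deep − T_surf) + β(S_deep − S_surf′) = 0.
S_surf′ = S_deep − (α/β)·ΔT = 34.34 − (2.3 × 10⁻⁴/7.1 × 10⁻⁴)·(-5.5) = 36.1217 psu.
Increase required: 36.1217 − 34.84 = 1.2817 psu.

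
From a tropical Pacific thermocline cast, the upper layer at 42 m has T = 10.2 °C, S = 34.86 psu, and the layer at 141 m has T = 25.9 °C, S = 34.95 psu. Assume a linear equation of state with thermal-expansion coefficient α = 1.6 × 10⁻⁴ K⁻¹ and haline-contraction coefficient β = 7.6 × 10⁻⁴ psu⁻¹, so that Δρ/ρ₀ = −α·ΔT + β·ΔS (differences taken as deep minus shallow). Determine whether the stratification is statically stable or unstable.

ΔT = 25.9 − 10.2 = +15.7 K and ΔS = 34.95 − 34.86 = +0.09 psu (deep − shallow).
−αΔT = -2.512 × 10⁻³; βΔS = 6.84 × 10⁻⁵; sum Δρ/ρ₀ = -2.4436 × 10⁻³.
Δρ/ρ₀ < 0, so Δρ < 0: deeper water is lighter → statically unstable; the column would overturn.

unstable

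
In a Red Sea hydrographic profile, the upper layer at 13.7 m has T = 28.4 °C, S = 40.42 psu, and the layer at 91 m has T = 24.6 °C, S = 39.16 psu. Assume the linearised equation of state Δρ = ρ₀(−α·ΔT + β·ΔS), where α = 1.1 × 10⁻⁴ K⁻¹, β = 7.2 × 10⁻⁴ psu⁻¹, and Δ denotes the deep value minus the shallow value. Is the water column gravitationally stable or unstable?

ΔT = 24.6 − 28.4 = -3.8 K and ΔS = 39.16 − 40.42 = -1.26 psu (deep − shallow).
−αΔT = 4.18 × 10⁻⁴; βΔS = -9.072 × 10⁻⁴; sum Δρ/ρ₀ = -4.892 × 10⁻⁴.
Δρ/ρ₀ < 0, so Δρ < 0: deeper water is lighter → statically unstable; the column would overturn.

unstable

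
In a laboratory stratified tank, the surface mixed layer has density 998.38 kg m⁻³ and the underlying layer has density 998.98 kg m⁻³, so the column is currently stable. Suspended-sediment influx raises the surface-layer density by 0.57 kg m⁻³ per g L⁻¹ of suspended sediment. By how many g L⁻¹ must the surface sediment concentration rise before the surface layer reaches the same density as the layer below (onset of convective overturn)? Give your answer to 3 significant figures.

Density deficit of the surface layer: 998.98 − 998.38 = 0.6 kg m⁻³.
Required change = 0.6 / 0.57 = 1.05 g L⁻¹.

1.05 g L⁻¹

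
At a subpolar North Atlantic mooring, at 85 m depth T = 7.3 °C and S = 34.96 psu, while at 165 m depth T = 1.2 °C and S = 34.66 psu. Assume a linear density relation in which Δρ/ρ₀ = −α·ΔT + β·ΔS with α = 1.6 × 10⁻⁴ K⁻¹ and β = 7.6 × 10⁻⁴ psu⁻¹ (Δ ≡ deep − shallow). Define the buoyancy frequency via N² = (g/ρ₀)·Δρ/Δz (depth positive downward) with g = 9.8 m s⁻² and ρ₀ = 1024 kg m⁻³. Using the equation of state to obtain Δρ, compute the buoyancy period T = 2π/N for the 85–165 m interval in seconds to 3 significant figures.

656 s

ΔT = -6.1 K, ΔS = -0.30 psu (deep − shallow).
Δρ/ρ₀ = −αΔT + βΔS = 9.76 × 10⁻⁴ − 2.28 × 10⁻⁴ = 7.48 × 10⁻⁴, so Δρ ≈ 0.7660 kg m⁻³.
N² = (g/ρ₀)·Δρ/Δz = g·(Δρ/ρ₀)/Δz = 9.8 × 7.48 × 10⁻⁴ / 80 = 9.1630 × 10⁻⁵ s⁻².
N = √(9.1630 × 10⁻⁵) = 9.5724 × 10⁻³ rad s⁻¹ → T = 2π/N = 656.39 s ≈ 656 s.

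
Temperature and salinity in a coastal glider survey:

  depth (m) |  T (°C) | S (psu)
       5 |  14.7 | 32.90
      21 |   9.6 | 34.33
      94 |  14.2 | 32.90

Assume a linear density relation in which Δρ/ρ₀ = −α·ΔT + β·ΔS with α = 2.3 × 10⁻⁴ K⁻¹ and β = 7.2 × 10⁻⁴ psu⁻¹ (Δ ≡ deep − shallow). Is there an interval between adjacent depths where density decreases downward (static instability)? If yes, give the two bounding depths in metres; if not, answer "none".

Evaluate Δρ/ρ₀ = −αΔT + βΔS across each adjacent pair:
  5–21 m: −αΔT+βΔS = −(2.3 × 10⁻⁴)(-5.1)+(7.2 × 10⁻⁴)(+1.43) = 2.2 × 10⁻³ → stable
  21–94 m: −αΔT+βΔS = −(2.3 × 10⁻⁴)(+4.6)+(7.2 × 10⁻⁴)(-1.43) = -2.1 × 10⁻³ → UNSTABLE
The 21–94 m interval has Δρ < 0: lighter water underlies denser water.

21–94 m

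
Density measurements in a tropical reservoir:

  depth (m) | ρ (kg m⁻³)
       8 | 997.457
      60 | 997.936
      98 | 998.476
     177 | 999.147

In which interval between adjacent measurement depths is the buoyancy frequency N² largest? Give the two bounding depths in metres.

Compute the density gradient over each adjacent pair:
  8–60 m: Δρ/Δz = 0.479/52 = 9.2 × 10⁻³ kg m⁻⁴
  60–98 m: Δρ/Δz = 0.540/38 = 0.014 kg m⁻⁴
  98–177 m: Δρ/Δz = 0.671/79 = 8.5 × 10⁻³ kg m⁻⁴
The largest gradient is in the 60–98 m interval — the pycnocline.

60–98 m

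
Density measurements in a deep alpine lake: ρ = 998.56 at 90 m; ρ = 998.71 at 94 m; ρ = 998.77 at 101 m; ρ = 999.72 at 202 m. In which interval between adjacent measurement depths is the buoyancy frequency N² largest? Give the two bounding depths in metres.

90–94 m

Compute the density gradient over each adjacent pair:
  90–94 m: Δρ/Δz = 0.15/4 = 0.037 kg m⁻⁴
  94–101 m: Δρ/Δz = 0.06/7 = 8.6 × 10⁻³ kg m⁻⁴
  101–202 m: Δρ/Δz = 0.95/101 = 9.4 × 10⁻³ kg m⁻⁴
The largest gradient is in the 90–94 m interval — the pycnocline.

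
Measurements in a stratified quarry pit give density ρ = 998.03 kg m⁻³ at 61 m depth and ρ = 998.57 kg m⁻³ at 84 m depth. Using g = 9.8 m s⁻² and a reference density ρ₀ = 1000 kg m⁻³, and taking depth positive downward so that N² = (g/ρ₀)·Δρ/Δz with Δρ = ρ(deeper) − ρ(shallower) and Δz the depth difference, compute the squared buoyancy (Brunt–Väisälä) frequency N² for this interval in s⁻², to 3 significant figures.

2.30 × 10⁻⁴ s⁻²

Δρ = 998.57 − 998.03 = 0.54 kg m⁻³ over Δz = 84 − 61 = 23 m.
N² = (9.8/1000) × (0.54/23) = 2.3009 × 10⁻⁴ s⁻² ≈ 2.30 × 10⁻⁴ s⁻².
A positive N² confirms static stability across the interval.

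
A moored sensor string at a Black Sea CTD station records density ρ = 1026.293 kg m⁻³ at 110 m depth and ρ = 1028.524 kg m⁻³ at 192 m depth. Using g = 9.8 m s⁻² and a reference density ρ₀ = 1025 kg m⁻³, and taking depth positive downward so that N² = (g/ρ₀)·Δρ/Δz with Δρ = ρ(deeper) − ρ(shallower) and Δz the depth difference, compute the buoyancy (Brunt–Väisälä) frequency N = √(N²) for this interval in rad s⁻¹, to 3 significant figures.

0.0161 rad s⁻¹

Δρ = 1028.524 − 1026.293 = 2.231 kg m⁻³ over Δz = 192 − 110 = 82 m.
N² = (9.8/1025) × (2.231/82) = 2.6013 × 10⁻⁴ s⁻².
N = √(2.6013 × 10⁻⁴) = 0.016129 rad s⁻¹ ≈ 0.0161 rad s⁻¹.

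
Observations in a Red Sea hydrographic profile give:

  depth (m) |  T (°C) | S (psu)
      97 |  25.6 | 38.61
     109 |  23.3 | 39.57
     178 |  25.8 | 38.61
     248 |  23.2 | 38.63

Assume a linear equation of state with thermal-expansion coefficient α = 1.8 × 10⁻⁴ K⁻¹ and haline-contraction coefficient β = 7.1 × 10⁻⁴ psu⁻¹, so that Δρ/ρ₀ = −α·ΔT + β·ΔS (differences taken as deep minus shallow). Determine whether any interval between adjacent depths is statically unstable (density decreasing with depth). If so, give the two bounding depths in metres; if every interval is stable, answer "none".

Evaluate Δρ/ρ₀ = −αΔT + βΔS across each adjacent pair:
  97–109 m: −αΔT+βΔS = −(1.8 × 10⁻⁴)(-2.3)+(7.1 × 10⁻⁴)(+0.96) = 1.1 × 10⁻³ → stable
  109–178 m: −αΔT+βΔS = −(1.8 × 10⁻⁴)(+2.5)+(7.1 × 10⁻⁴)(-0.96) = -1.1 × 10⁻³ → UNSTABLE
  178–248 m: −αΔT+βΔS = −(1.8 × 10⁻⁴)(-2.6)+(7.1 × 10⁻⁴)(+0.02) = 4.8 × 10⁻⁴ → stable
The 109–178 m interval has Δρ < 0: lighter water underlies denser water.

109–178 m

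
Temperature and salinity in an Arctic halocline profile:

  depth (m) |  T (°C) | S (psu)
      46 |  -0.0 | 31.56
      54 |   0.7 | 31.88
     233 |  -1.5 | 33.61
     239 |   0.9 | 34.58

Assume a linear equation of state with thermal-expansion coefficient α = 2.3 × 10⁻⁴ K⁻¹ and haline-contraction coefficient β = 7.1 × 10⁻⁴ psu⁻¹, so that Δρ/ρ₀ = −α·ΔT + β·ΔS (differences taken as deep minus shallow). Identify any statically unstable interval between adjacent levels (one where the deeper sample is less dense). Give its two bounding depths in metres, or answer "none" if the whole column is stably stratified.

none

Evaluate Δρ/ρ₀ = −αΔT + βΔS across each adjacent pair:
  46–54 m: −αΔT+βΔS = −(2.3 × 10⁻⁴)(+0.7)+(7.1 × 10⁻⁴)(+0.32) = 6.6 × 10⁻⁵ → stable
  54–233 m: −αΔT+βΔS = −(2.3 × 10⁻⁴)(-2.2)+(7.1 × 10⁻⁴)(+1.73) = 1.7 × 10⁻³ → stable
  233–239 m: −αΔT+βΔS = −(2.3 × 10⁻⁴)(+2.4)+(7.1 × 10⁻⁴)(+0.97) = 1.4 × 10⁻⁴ → stable
Every interval has Δρ > 0: the column is stably stratified throughout.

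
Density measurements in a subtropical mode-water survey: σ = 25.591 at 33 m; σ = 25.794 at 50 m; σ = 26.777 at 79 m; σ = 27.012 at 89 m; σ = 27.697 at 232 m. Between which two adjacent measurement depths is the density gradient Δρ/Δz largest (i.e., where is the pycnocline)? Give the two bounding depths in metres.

50–79 m

Compute the density gradient over each adjacent pair:
  33–50 m: Δρ/Δz = 0.203/17 = 0.012 kg m⁻⁴
  50–79 m: Δρ/Δz = 0.983/29 = 0.034 kg m⁻⁴
  79–89 m: Δρ/Δz = 0.235/10 = 0.024 kg m⁻⁴
  89–232 m: Δρ/Δz = 0.685/143 = 4.8 × 10⁻³ kg m⁻⁴
The largest gradient is in the 50–79 m interval — the pycnocline.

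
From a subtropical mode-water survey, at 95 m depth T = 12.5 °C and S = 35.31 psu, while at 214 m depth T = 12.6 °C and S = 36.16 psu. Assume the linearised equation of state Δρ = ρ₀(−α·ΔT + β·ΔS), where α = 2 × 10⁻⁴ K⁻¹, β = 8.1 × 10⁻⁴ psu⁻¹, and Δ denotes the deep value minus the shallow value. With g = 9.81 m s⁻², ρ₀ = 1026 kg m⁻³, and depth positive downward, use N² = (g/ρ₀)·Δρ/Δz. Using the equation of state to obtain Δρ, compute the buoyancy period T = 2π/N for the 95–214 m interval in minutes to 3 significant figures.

14.1 min

ΔT = +0.1 K, ΔS = +0.85 psu (deep − shallow).
Δρ/ρ₀ = −αΔT + βΔS = -2.00 × 10⁻⁵ + 6.885 × 10⁻⁴ = 6.685 × 10⁻⁴, so Δρ ≈ 0.6859 kg m⁻³.
N² = (g/ρ₀)·Δρ/Δz = g·(Δρ/ρ₀)/Δz = 9.81 × 6.685 × 10⁻⁴ / 119 = 5.5109 × 10⁻⁵ s⁻².
N = √(5.5109 × 10⁻⁵) = 7.4235 × 10⁻³ rad s⁻¹ → T = 2π/N = 846.39 s = 14.107 min ≈ 14.1 min.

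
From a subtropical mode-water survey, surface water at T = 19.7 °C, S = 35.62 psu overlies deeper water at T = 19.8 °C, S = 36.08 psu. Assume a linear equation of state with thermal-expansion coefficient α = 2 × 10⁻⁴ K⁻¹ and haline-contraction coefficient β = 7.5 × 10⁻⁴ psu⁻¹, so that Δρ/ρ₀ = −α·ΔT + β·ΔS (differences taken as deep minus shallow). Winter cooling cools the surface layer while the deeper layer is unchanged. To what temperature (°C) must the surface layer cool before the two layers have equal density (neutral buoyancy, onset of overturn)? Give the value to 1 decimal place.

Neutral buoyancy requires Δρ = 0, i.e. −α(T_deep − T_surf′) + β(S_deep − S_surf) = 0.
T_surf′ = T_deep − (β/α)·ΔS = 19.8 − (7.5 × 10⁻⁴/2 × 10⁻⁴)·(+0.46) = 18.075 °C.
Cooling required: 19.7 − (18.075) = 1.625 °C.

18.1 °C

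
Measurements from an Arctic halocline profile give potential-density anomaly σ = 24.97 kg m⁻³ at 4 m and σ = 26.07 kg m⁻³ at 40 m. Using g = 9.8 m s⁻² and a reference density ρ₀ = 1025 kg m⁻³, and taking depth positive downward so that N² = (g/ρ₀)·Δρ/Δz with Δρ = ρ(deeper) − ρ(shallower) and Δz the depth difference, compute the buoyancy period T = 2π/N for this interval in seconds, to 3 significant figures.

Δρ = 1026.07 − 1024.97 = 1.10 kg m⁻³ over Δz = 40 − 4 = 36 m.
N² = (9.8/1025) × (1.10/36) = 2.9214 × 10⁻⁴ s⁻².
N = √(2.9214 × 10⁻⁴) = 0.017092 rad s⁻¹, so T = 2π/N = 367.61 s ≈ 368 s.

368 s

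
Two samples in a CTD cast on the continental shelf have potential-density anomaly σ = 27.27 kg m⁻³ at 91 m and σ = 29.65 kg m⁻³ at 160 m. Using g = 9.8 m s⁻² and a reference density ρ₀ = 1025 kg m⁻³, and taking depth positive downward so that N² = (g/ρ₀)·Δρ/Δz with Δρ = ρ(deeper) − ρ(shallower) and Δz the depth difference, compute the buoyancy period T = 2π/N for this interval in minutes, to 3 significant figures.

5.77 min

Δρ = 1029.65 − 1027.27 = 2.38 kg m⁻³ over Δz = 160 − 91 = 69 m.
N² = (9.8/1025) × (2.38/69) = 3.2978 × 10⁻⁴ s⁻².
N = √(3.2978 × 10⁻⁴) = 0.018160 rad s⁻¹, so T = 2π/N = 345.99 s = 5.7665 min ≈ 5.77 min.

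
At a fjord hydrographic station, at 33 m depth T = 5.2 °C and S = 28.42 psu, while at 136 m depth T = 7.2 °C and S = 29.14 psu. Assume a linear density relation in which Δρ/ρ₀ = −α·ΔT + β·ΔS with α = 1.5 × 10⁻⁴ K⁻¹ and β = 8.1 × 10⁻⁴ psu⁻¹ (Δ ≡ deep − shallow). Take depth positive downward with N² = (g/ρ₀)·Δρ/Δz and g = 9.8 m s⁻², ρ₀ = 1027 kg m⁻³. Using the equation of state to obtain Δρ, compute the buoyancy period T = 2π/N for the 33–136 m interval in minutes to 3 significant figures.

20.2 min

ΔT = +2.0 K, ΔS = +0.72 psu (deep − shallow).
Δρ/ρ₀ = −αΔT + βΔS = -3.00 × 10⁻⁴ + 5.832 × 10⁻⁴ = 2.832 × 10⁻⁴, so Δρ ≈ 0.2908 kg m⁻³.
N² = (g/ρ₀)·Δρ/Δz = g·(Δρ/ρ₀)/Δz = 9.8 × 2.832 × 10⁻⁴ / 103 = 2.6945 × 10⁻⁵ s⁻².
N = √(2.6945 × 10⁻⁵) = 5.1909 × 10⁻³ rad s⁻¹ → T = 2π/N = 1.2104 × 10³ s = 20.173 min ≈ 20.2 min.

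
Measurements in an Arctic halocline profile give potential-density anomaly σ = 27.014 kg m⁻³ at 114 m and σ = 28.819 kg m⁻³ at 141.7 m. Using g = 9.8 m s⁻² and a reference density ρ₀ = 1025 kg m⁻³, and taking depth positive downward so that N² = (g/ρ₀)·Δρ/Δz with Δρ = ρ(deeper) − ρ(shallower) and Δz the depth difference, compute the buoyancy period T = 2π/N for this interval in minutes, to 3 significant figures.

4.20 min

Δρ = 1028.819 − 1027.014 = 1.805 kg m⁻³ over Δz = 141.7 − 114 = 27.7 m.
N² = (9.8/1025) × (1.805/27.7) = 6.2302 × 10⁻⁴ s⁻².
N = √(6.2302 × 10⁻⁴) = 0.024960 rad s⁻¹, so T = 2π/N = 251.73 s = 4.1955 min ≈ 4.20 min.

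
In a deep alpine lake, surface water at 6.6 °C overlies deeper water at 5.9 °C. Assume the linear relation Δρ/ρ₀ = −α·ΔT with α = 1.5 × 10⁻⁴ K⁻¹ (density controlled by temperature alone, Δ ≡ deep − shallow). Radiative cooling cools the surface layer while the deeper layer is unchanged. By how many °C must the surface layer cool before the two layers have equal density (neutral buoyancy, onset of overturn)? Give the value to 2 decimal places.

With temperature the only control, equal density requires T_surf′ = T_deep.
T_surf′ = 5.9 °C.
Cooling required: 6.6 − 5.9 = 0.70 °C.

0.70 °C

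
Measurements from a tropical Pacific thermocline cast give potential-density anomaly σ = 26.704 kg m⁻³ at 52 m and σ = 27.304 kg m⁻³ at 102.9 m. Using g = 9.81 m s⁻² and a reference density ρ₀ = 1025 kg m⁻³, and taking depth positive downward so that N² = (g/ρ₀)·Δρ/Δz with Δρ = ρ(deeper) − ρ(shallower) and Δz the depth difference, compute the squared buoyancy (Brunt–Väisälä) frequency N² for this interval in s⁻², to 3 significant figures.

Δρ = 1027.304 − 1026.704 = 0.600 kg m⁻³ over Δz = 102.9 − 52 = 50.9 m.
N² = (9.81/1025) × (0.600/50.9) = 1.1282 × 10⁻⁴ s⁻² ≈ 1.13 × 10⁻⁴ s⁻².

1.13 × 10⁻⁴ s⁻²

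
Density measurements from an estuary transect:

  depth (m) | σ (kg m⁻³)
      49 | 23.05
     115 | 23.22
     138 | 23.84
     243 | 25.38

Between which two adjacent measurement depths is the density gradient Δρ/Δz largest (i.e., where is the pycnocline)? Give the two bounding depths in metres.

115–138 m

Compute the density gradient over each adjacent pair:
  49–115 m: Δρ/Δz = 0.17/66 = 2.6 × 10⁻³ kg m⁻⁴
  115–138 m: Δρ/Δz = 0.62/23 = 0.027 kg m⁻⁴
  138–243 m: Δρ/Δz = 1.54/105 = 0.015 kg m⁻⁴
The largest gradient is in the 115–138 m interval — the pycnocline.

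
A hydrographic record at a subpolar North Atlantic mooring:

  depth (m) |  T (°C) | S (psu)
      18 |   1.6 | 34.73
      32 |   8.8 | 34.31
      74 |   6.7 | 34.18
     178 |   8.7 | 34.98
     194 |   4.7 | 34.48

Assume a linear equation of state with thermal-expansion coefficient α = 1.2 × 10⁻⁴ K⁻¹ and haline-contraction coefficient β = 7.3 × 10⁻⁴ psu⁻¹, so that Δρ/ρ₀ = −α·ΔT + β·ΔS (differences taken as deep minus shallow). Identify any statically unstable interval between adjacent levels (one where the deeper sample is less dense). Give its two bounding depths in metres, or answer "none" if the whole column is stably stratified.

Evaluate Δρ/ρ₀ = −αΔT + βΔS across each adjacent pair:
  18–32 m: −αΔT+βΔS = −(1.2 × 10⁻⁴)(+7.2)+(7.3 × 10⁻⁴)(-0.42) = -1.2 × 10⁻³ → UNSTABLE
  32–74 m: −αΔT+βΔS = −(1.2 × 10⁻⁴)(-2.1)+(7.3 × 10⁻⁴)(-0.13) = 1.6 × 10⁻⁴ → stable
  74–178 m: −αΔT+βΔS = −(1.2 × 10⁻⁴)(+2.0)+(7.3 × 10⁻⁴)(+0.80) = 3.4 × 10⁻⁴ → stable
  178–194 m: −αΔT+βΔS = −(1.2 × 10⁻⁴)(-4.0)+(7.3 × 10⁻⁴)(-0.50) = 1.2 × 10⁻⁴ → stable
The 18–32 m interval has Δρ < 0: lighter water underlies denser water.

18–32 m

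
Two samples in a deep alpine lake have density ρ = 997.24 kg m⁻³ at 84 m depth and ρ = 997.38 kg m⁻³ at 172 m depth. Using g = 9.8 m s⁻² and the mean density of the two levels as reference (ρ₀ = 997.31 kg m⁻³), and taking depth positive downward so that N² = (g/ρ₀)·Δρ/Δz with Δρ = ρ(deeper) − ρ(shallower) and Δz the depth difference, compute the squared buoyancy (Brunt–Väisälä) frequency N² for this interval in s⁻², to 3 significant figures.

Δρ = 997.38 − 997.24 = 0.14 kg m⁻³ over Δz = 172 − 84 = 88 m.
N² = (9.8/997.31) × (0.14/88) = 1.5633 × 10⁻⁵ s⁻² ≈ 1.56 × 10⁻⁵ s⁻².

1.56 × 10⁻⁵ s⁻²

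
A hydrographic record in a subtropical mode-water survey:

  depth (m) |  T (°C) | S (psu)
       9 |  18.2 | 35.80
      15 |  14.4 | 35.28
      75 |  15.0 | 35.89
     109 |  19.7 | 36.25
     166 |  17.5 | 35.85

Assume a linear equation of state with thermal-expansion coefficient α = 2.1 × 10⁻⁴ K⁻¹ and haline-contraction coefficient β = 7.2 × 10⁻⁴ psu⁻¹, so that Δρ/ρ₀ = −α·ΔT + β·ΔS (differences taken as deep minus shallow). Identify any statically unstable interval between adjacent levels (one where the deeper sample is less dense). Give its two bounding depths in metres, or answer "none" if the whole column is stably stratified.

Evaluate Δρ/ρ₀ = −αΔT + βΔS across each adjacent pair:
  9–15 m: −αΔT+βΔS = −(2.1 × 10⁻⁴)(-3.8)+(7.2 × 10⁻⁴)(-0.52) = 4.2 × 10⁻⁴ → stable
  15–75 m: −αΔT+βΔS = −(2.1 × 10⁻⁴)(+0.6)+(7.2 × 10⁻⁴)(+0.61) = 3.1 × 10⁻⁴ → stable
  75–109 m: −αΔT+βΔS = −(2.1 × 10⁻⁴)(+4.7)+(7.2 × 10⁻⁴)(+0.36) = -7.3 × 10⁻⁴ → UNSTABLE
  109–166 m: −αΔT+βΔS = −(2.1 × 10⁻⁴)(-2.2)+(7.2 × 10⁻⁴)(-0.40) = 1.7 × 10⁻⁴ → stable
The 75–109 m interval has Δρ < 0: lighter water underlies denser water.

75–109 m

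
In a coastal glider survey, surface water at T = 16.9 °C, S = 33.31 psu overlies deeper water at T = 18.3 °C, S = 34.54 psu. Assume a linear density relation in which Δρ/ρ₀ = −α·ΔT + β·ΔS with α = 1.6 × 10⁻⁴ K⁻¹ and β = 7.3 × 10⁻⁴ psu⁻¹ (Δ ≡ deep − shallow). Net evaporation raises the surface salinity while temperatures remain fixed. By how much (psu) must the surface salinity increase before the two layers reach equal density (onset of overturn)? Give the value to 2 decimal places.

Neutral buoyancy requires −α(T_deep − T_surf) + β(S_deep − S_surf′) = 0.
S_surf′ = S_deep − (α/β)·ΔT = 34.54 − (1.6 × 10⁻⁴/7.3 × 10⁻⁴)·(+1.4) = 34.2332 psu.
Increase required: 34.2332 − 33.31 = 0.9232 psu.

0.92 psu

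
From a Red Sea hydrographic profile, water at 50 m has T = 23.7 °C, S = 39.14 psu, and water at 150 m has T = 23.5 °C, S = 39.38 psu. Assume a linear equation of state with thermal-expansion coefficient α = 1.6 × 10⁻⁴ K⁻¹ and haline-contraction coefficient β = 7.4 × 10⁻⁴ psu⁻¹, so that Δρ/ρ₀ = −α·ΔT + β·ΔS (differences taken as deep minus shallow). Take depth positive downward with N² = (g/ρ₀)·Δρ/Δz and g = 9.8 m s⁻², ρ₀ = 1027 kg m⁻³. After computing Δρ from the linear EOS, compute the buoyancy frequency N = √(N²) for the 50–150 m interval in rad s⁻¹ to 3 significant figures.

4.53 × 10⁻³ rad s⁻¹

ΔT = -0.2 K, ΔS = +0.24 psu (deep − shallow).
Δρ/ρ₀ = −αΔT + βΔS = 3.20 × 10⁻⁵ + 1.776 × 10⁻⁴ = 2.096 × 10⁻⁴, so Δρ ≈ 0.2153 kg m⁻³.
N² = (g/ρ₀)·Δρ/Δz = g·(Δρ/ρ₀)/Δz = 9.8 × 2.096 × 10⁻⁴ / 100 = 2.0541 × 10⁻⁵ s⁻².
N = √(2.0541 × 10⁻⁵) = 4.5322 × 10⁻³ rad s⁻¹ ≈ 4.53 × 10⁻³ rad s⁻¹.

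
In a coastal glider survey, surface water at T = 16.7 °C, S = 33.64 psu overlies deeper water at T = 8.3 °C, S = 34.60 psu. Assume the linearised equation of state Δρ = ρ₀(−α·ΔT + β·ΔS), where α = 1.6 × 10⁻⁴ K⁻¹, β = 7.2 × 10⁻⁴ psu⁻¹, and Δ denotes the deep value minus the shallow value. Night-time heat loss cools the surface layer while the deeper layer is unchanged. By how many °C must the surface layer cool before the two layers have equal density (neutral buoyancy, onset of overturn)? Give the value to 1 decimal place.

Neutral buoyancy requires Δρ = 0, i.e. −α(T_deep − T_surf′) + β(S_deep − S_surf) = 0.
T_surf′ = T_deep − (β/α)·ΔS = 8.3 − (7.2 × 10⁻⁴/1.6 × 10⁻⁴)·(+0.96) = 3.980 °C.
Cooling required: 16.7 − (3.980) = 12.720 °C.

12.7 °C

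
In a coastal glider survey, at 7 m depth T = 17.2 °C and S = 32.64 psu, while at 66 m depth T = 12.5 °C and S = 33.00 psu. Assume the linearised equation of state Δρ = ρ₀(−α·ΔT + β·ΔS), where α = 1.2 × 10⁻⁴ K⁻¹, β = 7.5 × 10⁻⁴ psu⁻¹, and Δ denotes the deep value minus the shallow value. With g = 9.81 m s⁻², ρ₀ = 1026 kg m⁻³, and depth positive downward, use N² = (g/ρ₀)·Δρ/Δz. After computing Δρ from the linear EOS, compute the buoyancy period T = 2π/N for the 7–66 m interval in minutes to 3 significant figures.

ΔT = -4.7 K, ΔS = +0.36 psu (deep − shallow).
Δρ/ρ₀ = −αΔT + βΔS = 5.64 × 10⁻⁴ + 2.70 × 10⁻⁴ = 8.34 × 10⁻⁴, so Δρ ≈ 0.8557 kg m⁻³.
N² = (g/ρ₀)·Δρ/Δz = g·(Δρ/ρ₀)/Δz = 9.81 × 8.34 × 10⁻⁴ / 59 = 1.3867 × 10⁻⁴ s⁻².
N = √(1.3867 × 10⁻⁴) = 0.011776 rad s⁻¹ → T = 2π/N = 533.56 s = 8.8927 min ≈ 8.89 min.

8.89 min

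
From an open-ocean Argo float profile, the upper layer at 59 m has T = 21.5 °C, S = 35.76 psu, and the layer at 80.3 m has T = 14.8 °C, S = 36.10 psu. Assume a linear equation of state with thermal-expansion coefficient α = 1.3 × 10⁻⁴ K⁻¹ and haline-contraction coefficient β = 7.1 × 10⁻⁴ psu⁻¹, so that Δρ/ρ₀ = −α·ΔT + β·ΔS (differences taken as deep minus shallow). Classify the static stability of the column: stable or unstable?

ΔT = 14.8 − 21.5 = -6.7 K and ΔS = 36.10 − 35.76 = +0.34 psu (deep − shallow).
−αΔT = 8.71 × 10⁻⁴; βΔS = 2.414 × 10⁻⁴; sum Δρ/ρ₀ = 1.1124 × 10⁻³.
Δρ/ρ₀ > 0, so Δρ > 0: deeper water is denser → statically stable.

stable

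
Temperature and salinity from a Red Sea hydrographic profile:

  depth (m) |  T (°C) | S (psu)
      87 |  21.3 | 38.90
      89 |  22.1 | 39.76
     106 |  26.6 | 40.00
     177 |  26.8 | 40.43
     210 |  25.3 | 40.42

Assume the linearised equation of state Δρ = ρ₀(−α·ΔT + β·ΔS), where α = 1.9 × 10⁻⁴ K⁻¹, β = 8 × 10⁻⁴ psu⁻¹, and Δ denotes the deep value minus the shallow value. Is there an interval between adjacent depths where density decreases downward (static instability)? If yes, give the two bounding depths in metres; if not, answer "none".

89–106 m

Evaluate Δρ/ρ₀ = −αΔT + βΔS across each adjacent pair:
  87–89 m: −αΔT+βΔS = −(1.9 × 10⁻⁴)(+0.8)+(8 × 10⁻⁴)(+0.86) = 5.4 × 10⁻⁴ → stable
  89–106 m: −αΔT+βΔS = −(1.9 × 10⁻⁴)(+4.5)+(8 × 10⁻⁴)(+0.24) = -6.6 × 10⁻⁴ → UNSTABLE
  106–177 m: −αΔT+βΔS = −(1.9 × 10⁻⁴)(+0.2)+(8 × 10⁻⁴)(+0.43) = 3.1 × 10⁻⁴ → stable
  177–210 m: −αΔT+βΔS = −(1.9 × 10⁻⁴)(-1.5)+(8 × 10⁻⁴)(-0.01) = 2.8 × 10⁻⁴ → stable
The 89–106 m interval has Δρ < 0: lighter water underlies denser water.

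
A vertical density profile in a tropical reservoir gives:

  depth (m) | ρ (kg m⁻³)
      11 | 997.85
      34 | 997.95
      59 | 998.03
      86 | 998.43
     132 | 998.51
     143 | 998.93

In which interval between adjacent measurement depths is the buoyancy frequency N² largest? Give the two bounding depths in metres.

Compute the density gradient over each adjacent pair:
  11–34 m: Δρ/Δz = 0.10/23 = 4.3 × 10⁻³ kg m⁻⁴
  34–59 m: Δρ/Δz = 0.08/25 = 3.2 × 10⁻³ kg m⁻⁴
  59–86 m: Δρ/Δz = 0.40/27 = 0.015 kg m⁻⁴
  86–132 m: Δρ/Δz = 0.08/46 = 1.7 × 10⁻³ kg m⁻⁴
  132–143 m: Δρ/Δz = 0.42/11 = 0.038 kg m⁻⁴
The largest gradient is in the 132–143 m interval — the pycnocline.

132–143 m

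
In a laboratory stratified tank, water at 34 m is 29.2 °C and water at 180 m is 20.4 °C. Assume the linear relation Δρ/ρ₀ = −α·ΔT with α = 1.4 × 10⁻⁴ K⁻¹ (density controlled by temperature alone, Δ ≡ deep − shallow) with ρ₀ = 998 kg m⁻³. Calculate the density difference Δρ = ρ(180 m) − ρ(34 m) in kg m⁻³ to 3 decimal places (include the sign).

ΔT = -8.8 K, Δρ/ρ₀ = −αΔT = 1.232 × 10⁻³.
Δρ = 998 × (1.232 × 10⁻³) = +1.230 kg m⁻³.
Positive Δρ: denser below, stable.

+1.230 kg m⁻³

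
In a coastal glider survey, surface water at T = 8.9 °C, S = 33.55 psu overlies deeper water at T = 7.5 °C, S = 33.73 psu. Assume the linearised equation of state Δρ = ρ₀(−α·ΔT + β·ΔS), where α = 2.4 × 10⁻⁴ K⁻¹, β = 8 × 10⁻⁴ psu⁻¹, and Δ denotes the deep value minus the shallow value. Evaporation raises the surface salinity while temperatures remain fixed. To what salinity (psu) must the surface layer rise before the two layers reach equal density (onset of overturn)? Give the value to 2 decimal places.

Neutral buoyancy requires −α(T_deep − T_surf) + β(S_deep − S_surf′) = 0.
S_surf′ = S_deep − (α/β)·ΔT = 33.73 − (2.4 × 10⁻⁴/8 × 10⁻⁴)·(-1.4) = 34.1500 psu.
Increase required: 34.1500 − 33.55 = 0.6000 psu.

34.15 psu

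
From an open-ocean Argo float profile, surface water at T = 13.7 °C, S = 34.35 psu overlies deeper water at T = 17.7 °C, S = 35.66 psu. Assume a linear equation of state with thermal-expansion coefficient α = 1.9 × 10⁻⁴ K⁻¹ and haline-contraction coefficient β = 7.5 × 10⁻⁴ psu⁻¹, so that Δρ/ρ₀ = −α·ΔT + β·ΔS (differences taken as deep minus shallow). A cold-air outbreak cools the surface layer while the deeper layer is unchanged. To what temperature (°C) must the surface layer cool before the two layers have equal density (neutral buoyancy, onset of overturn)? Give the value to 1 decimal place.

12.5 °C

Neutral buoyancy requires Δρ = 0, i.e. −α(T_deep − T_surf′) + β(S_deep − S_surf) = 0.
T_surf′ = T_deep − (β/α)·ΔS = 17.7 − (7.5 × 10⁻⁴/1.9 × 10⁻⁴)·(+1.31) = 12.529 °C.
Cooling required: 13.7 − (12.529) = 1.171 °C.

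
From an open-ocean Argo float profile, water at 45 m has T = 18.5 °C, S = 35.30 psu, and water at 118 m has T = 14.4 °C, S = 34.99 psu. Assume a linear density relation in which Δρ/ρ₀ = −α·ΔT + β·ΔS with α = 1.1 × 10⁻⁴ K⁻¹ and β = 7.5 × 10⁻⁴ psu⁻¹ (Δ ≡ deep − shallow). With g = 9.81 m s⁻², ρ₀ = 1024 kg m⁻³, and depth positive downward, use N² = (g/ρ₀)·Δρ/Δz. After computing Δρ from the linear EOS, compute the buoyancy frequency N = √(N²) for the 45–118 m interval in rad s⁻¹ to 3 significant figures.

ΔT = -4.1 K, ΔS = -0.31 psu (deep − shallow).
Δρ/ρ₀ = −αΔT + βΔS = 4.51 × 10⁻⁴ − 2.325 × 10⁻⁴ = 2.185 × 10⁻⁴, so Δρ ≈ 0.2237 kg m⁻³.
N² = (g/ρ₀)·Δρ/Δz = g·(Δρ/ρ₀)/Δz = 9.81 × 2.185 × 10⁻⁴ / 73 = 2.9363 × 10⁻⁵ s⁻².
N = √(2.9363 × 10⁻⁵) = 5.4188 × 10⁻³ rad s⁻¹ ≈ 5.42 × 10⁻³ rad s⁻¹.

5.42 × 10⁻³ rad s⁻¹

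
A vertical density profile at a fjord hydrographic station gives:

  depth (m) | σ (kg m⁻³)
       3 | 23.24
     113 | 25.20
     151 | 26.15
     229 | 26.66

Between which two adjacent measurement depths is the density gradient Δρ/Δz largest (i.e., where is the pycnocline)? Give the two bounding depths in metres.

113–151 m

Compute the density gradient over each adjacent pair:
  3–113 m: Δρ/Δz = 1.96/110 = 0.018 kg m⁻⁴
  113–151 m: Δρ/Δz = 0.95/38 = 0.025 kg m⁻⁴
  151–229 m: Δρ/Δz = 0.51/78 = 6.5 × 10⁻³ kg m⁻⁴
The largest gradient is in the 113–151 m interval — the pycnocline.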